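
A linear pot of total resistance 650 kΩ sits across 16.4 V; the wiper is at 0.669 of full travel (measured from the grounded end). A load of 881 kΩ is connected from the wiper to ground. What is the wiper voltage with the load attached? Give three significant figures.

V ≈ 9.43 V

The wiper splits the pot into (1−α)R = 215.1 kΩ above and αR = 434.9 kΩ below.
Lower section ‖ load = 291.1 kΩ.
V_wiper = 16.4 × 291.1/(215.1 + 291.1) = 9.43 V.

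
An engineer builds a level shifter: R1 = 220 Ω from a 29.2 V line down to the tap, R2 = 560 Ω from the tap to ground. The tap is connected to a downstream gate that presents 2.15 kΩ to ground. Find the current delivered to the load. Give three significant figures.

R2‖R_L = 444.3 Ω; V_out = 29.2 × 444.3/664.3 = 19.53 V.
I_L = V_out / R_L = 19.53 / 2.15 kΩ = 9.08 mA.

I_L ≈ 9.08 mA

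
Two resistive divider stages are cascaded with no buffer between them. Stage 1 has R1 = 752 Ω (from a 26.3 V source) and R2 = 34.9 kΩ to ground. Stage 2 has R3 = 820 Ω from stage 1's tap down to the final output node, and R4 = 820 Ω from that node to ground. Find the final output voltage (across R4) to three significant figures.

V_out ≈ 8.88 V

Stage 2 presents R3+R4 = 1640 Ω as a load on stage 1's tap.
Stage 1's lower leg becomes R2‖(R3+R4) = 1566 Ω, so V_mid = 26.3 × 1566/2318 = 17.77 V.
Stage 2 is itself unloaded: V_out = V_mid × R4/(R3+R4) = 17.77 × 820/1640 = 8.88 V.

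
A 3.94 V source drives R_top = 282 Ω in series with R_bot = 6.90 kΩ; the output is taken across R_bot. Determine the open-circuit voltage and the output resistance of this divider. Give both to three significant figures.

V_th = 3.79 V, R_th = 271 Ω

V_th is the open-circuit tap voltage: 3.94 × 6900/(282 + 6900) = 3.79 V.
With the supply zeroed, R_top and R_bot appear in parallel from the tap: R_th = R_top‖R_bot = (282 × 6900)/7182 = 271 Ω.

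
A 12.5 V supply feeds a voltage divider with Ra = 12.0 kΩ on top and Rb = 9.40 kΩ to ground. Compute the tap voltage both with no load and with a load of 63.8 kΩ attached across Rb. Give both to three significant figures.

Unloaded: 5.49 V; loaded: 5.07 V

Open-circuit: V = 12.5 × 9.40/(12.0 + 9.40) = 5.49 V.
With the load, Rb becomes Rb‖R_L = 8.193 kΩ, so V = 12.5 × 8.193/20.19 = 5.07 V.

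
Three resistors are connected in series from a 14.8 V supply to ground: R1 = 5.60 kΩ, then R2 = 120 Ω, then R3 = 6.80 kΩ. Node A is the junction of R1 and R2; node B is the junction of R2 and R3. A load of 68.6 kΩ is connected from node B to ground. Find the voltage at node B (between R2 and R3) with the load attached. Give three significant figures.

At node B, R3 is in parallel with the load: R3‖R_L = 6187 Ω.
Below node A the resistance is R2 + (R3‖R_L) = 6307 Ω, so V_A = 14.8 × 6307/11910 = 7.839 V.
Then V_B = V_A × (R3‖R_L)/(R2 + R3‖R_L) = 7.839 × 6187/6307 = 7.69 V.

V ≈ 7.69 V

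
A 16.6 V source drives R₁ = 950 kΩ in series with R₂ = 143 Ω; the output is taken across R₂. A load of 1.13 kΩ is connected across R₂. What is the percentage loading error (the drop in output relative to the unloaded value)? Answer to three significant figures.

Unloaded V = 16.6 × 143/950100 = 0.0024984 V.
Loaded: R₂‖R_L = 126.9 Ω, giving V = 16.6 × 126.9/950100 = 0.0022177 V.
Drop = (0.0024984 − 0.0022177) / 0.0024984 = 11.2 %.

11.2 %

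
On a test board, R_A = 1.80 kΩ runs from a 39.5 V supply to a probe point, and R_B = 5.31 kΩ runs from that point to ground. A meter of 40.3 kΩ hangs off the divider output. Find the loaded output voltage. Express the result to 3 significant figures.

V_out ≈ 28.5 V

The load sits in parallel with R_B: R_B‖R_L = (5.31 × 40.3) / (5.31 + 40.3) = 4.692 kΩ.
V_out = 39.5 × 4.692 / (1.80 + 4.692) = 39.5 × 4.692/6.492 = 28.5 V.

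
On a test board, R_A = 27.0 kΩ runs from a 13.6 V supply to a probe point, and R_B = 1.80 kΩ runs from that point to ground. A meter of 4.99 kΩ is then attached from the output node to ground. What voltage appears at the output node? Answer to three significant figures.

The load sits in parallel with R_B: R_B‖R_L = (1.80 × 4.99) / (1.80 + 4.99) = 1.323 kΩ.
V_out = 13.6 × 1.323 / (27.0 + 1.323) = 13.6 × 1.323/28.32 = 0.635 V.
(Unloaded it would have been 0.850 V.)

V_out ≈ 0.635 V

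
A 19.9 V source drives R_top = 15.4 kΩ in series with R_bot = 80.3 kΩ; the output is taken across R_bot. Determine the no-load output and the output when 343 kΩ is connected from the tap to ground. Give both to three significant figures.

Open-circuit: V = 19.9 × 80.3/(15.4 + 80.3) = 16.7 V.
With the load, R_bot becomes R_bot‖R_L = 65.07 kΩ, so V = 19.9 × 65.07/80.47 = 16.1 V.

Unloaded: 16.7 V; loaded: 16.1 V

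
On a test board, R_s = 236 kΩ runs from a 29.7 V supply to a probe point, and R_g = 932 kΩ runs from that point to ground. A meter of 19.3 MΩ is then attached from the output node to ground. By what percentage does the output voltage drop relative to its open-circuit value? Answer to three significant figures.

0.966 %

The divider's output (Thévenin) resistance is R_s‖R_g = 188.3 kΩ.
Fractional drop under load = R_th/(R_th + R_L) = 188.3 / (188.3 + 19300) = 0.009663.
So the output falls by 0.966 %.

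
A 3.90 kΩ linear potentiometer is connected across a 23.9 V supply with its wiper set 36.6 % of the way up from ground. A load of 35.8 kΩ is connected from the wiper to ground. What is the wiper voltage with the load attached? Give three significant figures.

The wiper splits the pot into (1−α)R = 2.473 kΩ above and αR = 1.427 kΩ below.
Lower section ‖ load = 1.373 kΩ.
V_wiper = 23.9 × 1.373/(2.473 + 1.373) = 8.53 V.

V ≈ 8.53 V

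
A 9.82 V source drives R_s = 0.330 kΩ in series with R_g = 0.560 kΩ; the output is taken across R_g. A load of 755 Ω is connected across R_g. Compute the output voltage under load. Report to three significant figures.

The load sits in parallel with R_g: R_g‖R_L = (560 × 755) / (560 + 755) = 321.5 Ω.
V_out = 9.82 × 321.5 / (330 + 321.5) = 9.82 × 321.5/651.5 = 4.85 V.
(Unloaded it would have been 6.18 V.)

V_out ≈ 4.85 V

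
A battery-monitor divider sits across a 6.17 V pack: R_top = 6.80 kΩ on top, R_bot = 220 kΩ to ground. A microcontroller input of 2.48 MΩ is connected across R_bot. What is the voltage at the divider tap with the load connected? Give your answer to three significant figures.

V_out ≈ 5.97 V

The load sits in parallel with R_bot: R_bot‖R_L = (220 × 2480) / (220 + 2480) = 202.1 kΩ.
V_out = 6.17 × 202.1 / (6.80 + 202.1) = 6.17 × 202.1/208.9 = 5.97 V.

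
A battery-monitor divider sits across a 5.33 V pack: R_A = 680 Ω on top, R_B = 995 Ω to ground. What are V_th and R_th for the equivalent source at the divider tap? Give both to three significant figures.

V_th is the open-circuit tap voltage: 5.33 × 995/(680 + 995) = 3.17 V.
With the supply zeroed, R_A and R_B appear in parallel from the tap: R_th = R_A‖R_B = (680 × 995)/1675 = 404 Ω.

V_th = 3.17 V, R_th = 404 Ω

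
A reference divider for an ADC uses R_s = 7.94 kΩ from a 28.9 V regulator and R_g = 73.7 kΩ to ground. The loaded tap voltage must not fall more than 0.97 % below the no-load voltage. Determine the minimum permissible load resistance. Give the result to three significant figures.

Output resistance R_th = R_s‖R_g = (7.94 × 73.7)/81.64 = 7.168 kΩ.
The fractional drop is R_th/(R_th + R_L); requiring this ≤ 0.00970 gives R_L ≥ R_th(1/0.00970 − 1) = 7.168 × 102.1 = 732 kΩ.

R_L(min) ≈ 732 kΩ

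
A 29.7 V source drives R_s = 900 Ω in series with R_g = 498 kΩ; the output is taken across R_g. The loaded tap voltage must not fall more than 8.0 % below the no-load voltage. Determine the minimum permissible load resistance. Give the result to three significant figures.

R_L(min) ≈ 10.3 kΩ

Output resistance R_th = R_s‖R_g = (900 × 498000)/498900 = 898.4 Ω.
The fractional drop is R_th/(R_th + R_L); requiring this ≤ 0.0800 gives R_L ≥ R_th(1/0.0800 − 1) = 898.4 × 11.50 = 10.3 kΩ.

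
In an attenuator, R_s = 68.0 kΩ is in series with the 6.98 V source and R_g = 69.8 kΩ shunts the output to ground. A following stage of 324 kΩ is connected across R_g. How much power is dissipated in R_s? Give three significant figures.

Total resistance from the source is R_s + (R_g‖R_L) = 125.4 kΩ, so I = 6.98/125.4 kΩ = 0.05565 mA.
P = I²·R_s = (0.05565 mA)² × 68.0 kΩ = 0.211 mW.

P ≈ 0.211 mW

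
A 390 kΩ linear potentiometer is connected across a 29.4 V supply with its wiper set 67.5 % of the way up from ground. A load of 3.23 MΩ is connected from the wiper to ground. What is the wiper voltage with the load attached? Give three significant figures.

The wiper splits the pot into (1−α)R = 126.7 kΩ above and αR = 263.2 kΩ below.
Lower section ‖ load = 243.4 kΩ.
V_wiper = 29.4 × 243.4/(126.7 + 243.4) = 19.3 V.

V ≈ 19.3 V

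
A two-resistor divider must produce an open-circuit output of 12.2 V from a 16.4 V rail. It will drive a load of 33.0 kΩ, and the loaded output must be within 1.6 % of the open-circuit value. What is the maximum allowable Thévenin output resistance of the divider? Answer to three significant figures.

Loading drop = R_th/(R_th + R_L) ≤ 0.0160, so R_th ≤ R_L · ε/(1−ε) = 33.0 kΩ × 0.0160/0.9840 = 537 Ω.

R_th ≤ 537 Ω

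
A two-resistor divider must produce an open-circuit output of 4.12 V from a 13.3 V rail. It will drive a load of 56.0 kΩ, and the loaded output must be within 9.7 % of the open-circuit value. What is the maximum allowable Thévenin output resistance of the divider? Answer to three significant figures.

R_th ≤ 6.02 kΩ

Loading drop = R_th/(R_th + R_L) ≤ 0.0970, so R_th ≤ R_L · ε/(1−ε) = 56.0 kΩ × 0.0970/0.9030 = 6.02 kΩ.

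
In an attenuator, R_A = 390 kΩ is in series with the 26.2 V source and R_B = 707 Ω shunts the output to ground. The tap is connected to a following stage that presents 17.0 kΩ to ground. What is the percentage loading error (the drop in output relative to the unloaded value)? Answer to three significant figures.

3.99 %

The divider's output (Thévenin) resistance is R_A‖R_B = 705.7 Ω.
Fractional drop under load = R_th/(R_th + R_L) = 705.7 / (705.7 + 17000) = 0.03986.
So the output falls by 3.99 %.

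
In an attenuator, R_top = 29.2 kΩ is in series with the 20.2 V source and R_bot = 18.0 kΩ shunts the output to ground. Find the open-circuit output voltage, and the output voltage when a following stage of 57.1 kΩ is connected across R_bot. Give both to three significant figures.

Unloaded: 7.70 V; loaded: 6.45 V

Open-circuit: V = 20.2 × 18.0/(29.2 + 18.0) = 7.70 V.
With the load, R_bot becomes R_bot‖R_L = 13.69 kΩ, so V = 20.2 × 13.69/42.89 = 6.45 V.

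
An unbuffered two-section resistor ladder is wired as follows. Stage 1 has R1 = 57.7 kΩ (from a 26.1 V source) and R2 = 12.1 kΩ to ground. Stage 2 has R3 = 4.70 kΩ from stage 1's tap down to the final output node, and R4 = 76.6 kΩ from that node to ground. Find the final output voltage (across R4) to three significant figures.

V_out ≈ 3.80 V

Stage 2 presents R3+R4 = 81.30 kΩ as a load on stage 1's tap.
Stage 1's lower leg becomes R2‖(R3+R4) = 10.53 kΩ, so V_mid = 26.1 × 10.53/68.23 = 4.029 V.
Stage 2 is itself unloaded: V_out = V_mid × R4/(R3+R4) = 4.029 × 76.6/81.30 = 3.80 V.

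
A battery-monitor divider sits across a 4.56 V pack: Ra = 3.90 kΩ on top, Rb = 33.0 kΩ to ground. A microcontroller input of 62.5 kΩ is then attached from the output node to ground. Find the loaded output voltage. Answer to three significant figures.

V_out ≈ 3.86 V

The load sits in parallel with Rb: Rb‖R_L = (33.0 × 62.5) / (33.0 + 62.5) = 21.60 kΩ.
V_out = 4.56 × 21.60 / (3.90 + 21.60) = 4.56 × 21.60/25.50 = 3.86 V.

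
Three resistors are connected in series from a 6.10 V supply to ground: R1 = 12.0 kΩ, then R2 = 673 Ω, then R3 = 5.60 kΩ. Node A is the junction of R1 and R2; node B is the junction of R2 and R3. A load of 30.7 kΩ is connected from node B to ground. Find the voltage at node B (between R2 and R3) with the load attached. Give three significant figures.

At node B, R3 is in parallel with the load: R3‖R_L = 4736 Ω.
Below node A the resistance is R2 + (R3‖R_L) = 5409 Ω, so V_A = 6.10 × 5409/17410 = 1.895 V.
Then V_B = V_A × (R3‖R_L)/(R2 + R3‖R_L) = 1.895 × 4736/5409 = 1.66 V.

V ≈ 1.66 V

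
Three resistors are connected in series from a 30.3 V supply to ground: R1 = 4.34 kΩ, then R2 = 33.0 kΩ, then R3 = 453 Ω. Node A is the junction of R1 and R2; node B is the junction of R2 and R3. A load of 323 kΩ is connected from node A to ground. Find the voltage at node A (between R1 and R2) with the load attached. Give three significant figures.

V ≈ 26.5 V

Below node A the series string R2+R3 = 33450 Ω sits in parallel with the 323000 Ω load: 30310 Ω.
V_A = 30.3 × 30310/(4340 + 30310) = 26.5 V.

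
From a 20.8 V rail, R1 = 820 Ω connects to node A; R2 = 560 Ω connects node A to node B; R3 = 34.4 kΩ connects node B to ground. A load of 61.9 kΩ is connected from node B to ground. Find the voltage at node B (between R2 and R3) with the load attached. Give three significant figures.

V ≈ 19.6 V

At node B, R3 is in parallel with the load: R3‖R_L = 22110 Ω.
Below node A the resistance is R2 + (R3‖R_L) = 22670 Ω, so V_A = 20.8 × 22670/23490 = 20.07 V.
Then V_B = V_A × (R3‖R_L)/(R2 + R3‖R_L) = 20.07 × 22110/22670 = 19.6 V.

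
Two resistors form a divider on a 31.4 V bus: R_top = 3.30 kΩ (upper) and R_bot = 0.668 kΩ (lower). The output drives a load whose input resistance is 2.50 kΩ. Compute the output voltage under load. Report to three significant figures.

The load sits in parallel with R_bot: R_bot‖R_L = (668 × 2500) / (668 + 2500) = 527.1 Ω.
V_out = 31.4 × 527.1 / (3300 + 527.1) = 31.4 × 527.1/3827 = 4.32 V.

V_out ≈ 4.32 V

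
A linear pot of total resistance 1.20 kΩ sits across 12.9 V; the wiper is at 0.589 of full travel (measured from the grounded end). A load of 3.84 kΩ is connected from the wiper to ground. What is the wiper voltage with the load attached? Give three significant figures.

The wiper splits the pot into (1−α)R = 493.2 Ω above and αR = 706.8 Ω below.
Lower section ‖ load = 596.9 Ω.
V_wiper = 12.9 × 596.9/(493.2 + 596.9) = 7.06 V.

V ≈ 7.06 V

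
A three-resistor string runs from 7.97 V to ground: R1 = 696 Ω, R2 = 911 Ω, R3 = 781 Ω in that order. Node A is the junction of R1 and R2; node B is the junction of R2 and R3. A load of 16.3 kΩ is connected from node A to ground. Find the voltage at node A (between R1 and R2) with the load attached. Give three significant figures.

V ≈ 5.48 V

Below node A the series string R2+R3 = 1692 Ω sits in parallel with the 16300 Ω load: 1533 Ω.
V_A = 7.97 × 1533/(696 + 1533) = 5.48 V.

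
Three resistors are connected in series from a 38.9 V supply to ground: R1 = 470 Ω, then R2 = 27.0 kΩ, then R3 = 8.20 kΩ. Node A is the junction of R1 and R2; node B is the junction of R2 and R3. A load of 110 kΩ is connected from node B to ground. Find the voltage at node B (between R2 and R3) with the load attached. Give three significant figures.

V ≈ 8.46 V

At node B, R3 is in parallel with the load: R3‖R_L = 7631 Ω.
Below node A the resistance is R2 + (R3‖R_L) = 34630 Ω, so V_A = 38.9 × 34630/35100 = 38.38 V.
Then V_B = V_A × (R3‖R_L)/(R2 + R3‖R_L) = 38.38 × 7631/34630 = 8.46 V.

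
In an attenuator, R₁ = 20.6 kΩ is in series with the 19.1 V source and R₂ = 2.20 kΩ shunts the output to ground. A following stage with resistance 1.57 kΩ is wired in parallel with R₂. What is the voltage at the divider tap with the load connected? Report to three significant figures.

The load sits in parallel with R₂: R₂‖R_L = (2.20 × 1.57) / (2.20 + 1.57) = 0.9162 kΩ.
V_out = 19.1 × 0.9162 / (20.6 + 0.9162) = 19.1 × 0.9162/21.52 = 0.813 V.

V_out ≈ 0.813 V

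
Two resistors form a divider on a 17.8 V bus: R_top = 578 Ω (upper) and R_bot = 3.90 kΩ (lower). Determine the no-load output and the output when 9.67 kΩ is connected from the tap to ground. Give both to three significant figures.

Unloaded: 15.5 V; loaded: 14.7 V

Open-circuit: V = 17.8 × 3900/(578 + 3900) = 15.5 V.
With the load, R_bot becomes R_bot‖R_L = 2779 Ω, so V = 17.8 × 2779/3357 = 14.7 V.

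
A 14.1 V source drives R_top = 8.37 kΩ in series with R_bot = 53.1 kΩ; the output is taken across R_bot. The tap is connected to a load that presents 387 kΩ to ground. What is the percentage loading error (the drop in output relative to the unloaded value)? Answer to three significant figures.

1.83 %

The divider's output (Thévenin) resistance is R_top‖R_bot = 7.230 kΩ.
Fractional drop under load = R_th/(R_th + R_L) = 7.230 / (7.230 + 387) = 0.01834.
So the output falls by 1.83 %.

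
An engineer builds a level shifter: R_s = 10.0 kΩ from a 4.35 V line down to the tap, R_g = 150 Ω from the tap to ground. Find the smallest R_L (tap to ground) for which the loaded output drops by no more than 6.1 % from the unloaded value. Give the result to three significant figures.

Output resistance R_th = R_s‖R_g = (10000 × 150)/10150 = 147.8 Ω.
The fractional drop is R_th/(R_th + R_L); requiring this ≤ 0.0610 gives R_L ≥ R_th(1/0.0610 − 1) = 147.8 × 15.39 = 2.27 kΩ.

R_L(min) ≈ 2.27 kΩ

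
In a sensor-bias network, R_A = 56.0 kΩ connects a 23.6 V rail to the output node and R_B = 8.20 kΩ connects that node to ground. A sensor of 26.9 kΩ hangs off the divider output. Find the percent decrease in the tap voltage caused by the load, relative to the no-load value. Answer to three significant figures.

21.0 %

Unloaded V = 23.6 × 8.20/64.20 = 3.014 V.
Loaded: R_B‖R_L = 6.284 kΩ, giving V = 23.6 × 6.284/62.28 = 2.381 V.
Drop = (3.014 − 2.381) / 3.014 = 21.0 %.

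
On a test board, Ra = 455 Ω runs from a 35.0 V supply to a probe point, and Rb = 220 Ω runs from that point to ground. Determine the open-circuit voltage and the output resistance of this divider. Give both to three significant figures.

V_th is the open-circuit tap voltage: 35.0 × 220/(455 + 220) = 11.4 V.
With the supply zeroed, Ra and Rb appear in parallel from the tap: R_th = Ra‖Rb = (455 × 220)/675.0 = 148 Ω.

V_th = 11.4 V, R_th = 148 Ω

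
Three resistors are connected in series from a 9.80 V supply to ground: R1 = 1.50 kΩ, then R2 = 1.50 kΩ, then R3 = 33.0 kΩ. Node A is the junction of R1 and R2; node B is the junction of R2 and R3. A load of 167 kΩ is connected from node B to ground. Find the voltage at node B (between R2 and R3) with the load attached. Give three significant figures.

At node B, R3 is in parallel with the load: R3‖R_L = 27.55 kΩ.
Below node A the resistance is R2 + (R3‖R_L) = 29.05 kΩ, so V_A = 9.80 × 29.05/30.55 = 9.319 V.
Then V_B = V_A × (R3‖R_L)/(R2 + R3‖R_L) = 9.319 × 27.55/29.05 = 8.84 V.

V ≈ 8.84 V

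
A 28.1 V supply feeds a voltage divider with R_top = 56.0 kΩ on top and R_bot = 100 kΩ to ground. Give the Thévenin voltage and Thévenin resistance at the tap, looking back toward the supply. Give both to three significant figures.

V_th = 18.0 V, R_th = 35.9 kΩ

V_th is the open-circuit tap voltage: 28.1 × 100/(56.0 + 100) = 18.0 V.
With the supply zeroed, R_top and R_bot appear in parallel from the tap: R_th = R_top‖R_bot = (56.0 × 100)/156.0 = 35.9 kΩ.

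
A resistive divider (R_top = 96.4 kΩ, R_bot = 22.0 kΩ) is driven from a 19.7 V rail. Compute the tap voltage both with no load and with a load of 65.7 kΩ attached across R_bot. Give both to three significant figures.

Open-circuit: V = 19.7 × 22.0/(96.4 + 22.0) = 3.66 V.
With the load, R_bot becomes R_bot‖R_L = 16.48 kΩ, so V = 19.7 × 16.48/112.9 = 2.88 V.

Unloaded: 3.66 V; loaded: 2.88 V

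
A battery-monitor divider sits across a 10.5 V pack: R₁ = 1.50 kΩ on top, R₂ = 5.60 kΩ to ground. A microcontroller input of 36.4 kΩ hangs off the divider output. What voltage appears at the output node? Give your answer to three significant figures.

The load sits in parallel with R₂: R₂‖R_L = (5.60 × 36.4) / (5.60 + 36.4) = 4.853 kΩ.
V_out = 10.5 × 4.853 / (1.50 + 4.853) = 10.5 × 4.853/6.353 = 8.02 V.
(Unloaded it would have been 8.28 V.)

V_out ≈ 8.02 V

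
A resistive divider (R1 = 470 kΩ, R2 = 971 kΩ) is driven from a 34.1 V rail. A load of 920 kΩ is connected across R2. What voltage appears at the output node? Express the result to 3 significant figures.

V_out ≈ 17.1 V

The load sits in parallel with R2: R2‖R_L = (971 × 920) / (971 + 920) = 472.4 kΩ.
V_out = 34.1 × 472.4 / (470 + 472.4) = 34.1 × 472.4/942.4 = 17.1 V.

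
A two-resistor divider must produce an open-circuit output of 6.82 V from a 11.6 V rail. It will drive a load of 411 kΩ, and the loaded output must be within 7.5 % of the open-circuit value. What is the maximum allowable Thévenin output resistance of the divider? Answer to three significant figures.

R_th ≤ 33.3 kΩ

Loading drop = R_th/(R_th + R_L) ≤ 0.0750, so R_th ≤ R_L · ε/(1−ε) = 411 kΩ × 0.0750/0.9250 = 33.3 kΩ.
(Any R1, R2 with R2/(R1+R2) = 0.588 and R1‖R2 ≤ 33.3 kΩ will meet the spec.)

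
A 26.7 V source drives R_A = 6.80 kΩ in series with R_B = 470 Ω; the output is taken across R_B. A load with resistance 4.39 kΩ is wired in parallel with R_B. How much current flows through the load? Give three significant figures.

R_B‖R_L = 424.5 Ω; V_out = 26.7 × 424.5/7225 = 1.569 V.
I_L = V_out / R_L = 1.569 / 4.39 kΩ = 0.357 mA.

I_L ≈ 0.357 mA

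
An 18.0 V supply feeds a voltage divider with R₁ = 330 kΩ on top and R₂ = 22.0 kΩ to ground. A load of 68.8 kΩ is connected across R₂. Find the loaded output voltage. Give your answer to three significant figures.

The load sits in parallel with R₂: R₂‖R_L = (22.0 × 68.8) / (22.0 + 68.8) = 16.67 kΩ.
V_out = 18.0 × 16.67 / (330 + 16.67) = 18.0 × 16.67/346.7 = 0.866 V.

V_out ≈ 0.866 V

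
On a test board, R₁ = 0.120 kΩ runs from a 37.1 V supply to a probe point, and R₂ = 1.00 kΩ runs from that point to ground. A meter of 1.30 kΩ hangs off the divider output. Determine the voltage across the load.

V_out ≈ 30.6 V

The load sits in parallel with R₂: R₂‖R_L = (1000 × 1300) / (1000 + 1300) = 565.2 Ω.
V_out = 37.1 × 565.2 / (120 + 565.2) = 37.1 × 565.2/685.2 = 30.6 V.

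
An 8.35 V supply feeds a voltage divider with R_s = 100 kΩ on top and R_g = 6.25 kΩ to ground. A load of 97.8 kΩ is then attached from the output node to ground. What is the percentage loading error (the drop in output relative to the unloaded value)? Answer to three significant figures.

The divider's output (Thévenin) resistance is R_s‖R_g = 5.882 kΩ.
Fractional drop under load = R_th/(R_th + R_L) = 5.882 / (5.882 + 97.8) = 0.05673.
So the output falls by 5.67 %.

5.67 %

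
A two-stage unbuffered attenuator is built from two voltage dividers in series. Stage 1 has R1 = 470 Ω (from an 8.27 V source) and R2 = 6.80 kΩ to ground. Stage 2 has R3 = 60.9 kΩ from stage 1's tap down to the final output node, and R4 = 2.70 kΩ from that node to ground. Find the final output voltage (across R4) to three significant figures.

Stage 2 presents R3+R4 = 63600 Ω as a load on stage 1's tap.
Stage 1's lower leg becomes R2‖(R3+R4) = 6143 Ω, so V_mid = 8.27 × 6143/6613 = 7.682 V.
Stage 2 is itself unloaded: V_out = V_mid × R4/(R3+R4) = 7.682 × 2700/63600 = 0.326 V.

V_out ≈ 0.326 V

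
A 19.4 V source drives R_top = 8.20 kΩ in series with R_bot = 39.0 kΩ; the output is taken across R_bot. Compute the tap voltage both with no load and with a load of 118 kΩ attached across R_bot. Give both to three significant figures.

Open-circuit: V = 19.4 × 39.0/(8.20 + 39.0) = 16.0 V.
With the load, R_bot becomes R_bot‖R_L = 29.31 kΩ, so V = 19.4 × 29.31/37.51 = 15.2 V.

Unloaded: 16.0 V; loaded: 15.2 V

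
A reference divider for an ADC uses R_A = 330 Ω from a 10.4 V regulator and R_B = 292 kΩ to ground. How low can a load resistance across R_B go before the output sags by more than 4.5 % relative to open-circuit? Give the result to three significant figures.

Output resistance R_th = R_A‖R_B = (330 × 292000)/292300 = 329.6 Ω.
The fractional drop is R_th/(R_th + R_L); requiring this ≤ 0.0450 gives R_L ≥ R_th(1/0.0450 − 1) = 329.6 × 21.22 = 7.00 kΩ.

R_L(min) ≈ 7.00 kΩ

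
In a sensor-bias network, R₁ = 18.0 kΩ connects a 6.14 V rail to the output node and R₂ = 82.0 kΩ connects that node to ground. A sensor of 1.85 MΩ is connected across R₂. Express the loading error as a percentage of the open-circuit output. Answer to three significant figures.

0.792 %

The divider's output (Thévenin) resistance is R₁‖R₂ = 14.76 kΩ.
Fractional drop under load = R_th/(R_th + R_L) = 14.76 / (14.76 + 1850) = 0.007915.
So the output falls by 0.792 %.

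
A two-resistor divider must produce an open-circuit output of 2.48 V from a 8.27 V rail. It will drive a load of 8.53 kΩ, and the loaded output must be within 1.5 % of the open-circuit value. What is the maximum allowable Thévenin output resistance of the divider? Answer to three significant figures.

R_th ≤ 130 Ω

Loading drop = R_th/(R_th + R_L) ≤ 0.0150, so R_th ≤ R_L · ε/(1−ε) = 8.53 kΩ × 0.0150/0.9850 = 130 Ω.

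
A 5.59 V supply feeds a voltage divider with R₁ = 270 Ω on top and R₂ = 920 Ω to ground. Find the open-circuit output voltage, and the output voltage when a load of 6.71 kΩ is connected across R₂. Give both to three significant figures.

Unloaded: 4.32 V; loaded: 4.19 V

Open-circuit: V = 5.59 × 920/(270 + 920) = 4.32 V.
With the load, R₂ becomes R₂‖R_L = 809.1 Ω, so V = 5.59 × 809.1/1079 = 4.19 V.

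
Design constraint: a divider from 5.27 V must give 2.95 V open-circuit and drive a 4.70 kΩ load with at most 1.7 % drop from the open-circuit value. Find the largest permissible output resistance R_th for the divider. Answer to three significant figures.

R_th ≤ 81.3 Ω

Loading drop = R_th/(R_th + R_L) ≤ 0.0170, so R_th ≤ R_L · ε/(1−ε) = 4.70 kΩ × 0.0170/0.9830 = 81.3 Ω.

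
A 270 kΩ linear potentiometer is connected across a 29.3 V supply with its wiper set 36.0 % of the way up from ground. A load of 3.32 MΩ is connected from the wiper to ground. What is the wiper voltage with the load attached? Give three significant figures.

The wiper splits the pot into (1−α)R = 172.8 kΩ above and αR = 97.20 kΩ below.
Lower section ‖ load = 94.44 kΩ.
V_wiper = 29.3 × 94.44/(172.8 + 94.44) = 10.4 V.

V ≈ 10.4 V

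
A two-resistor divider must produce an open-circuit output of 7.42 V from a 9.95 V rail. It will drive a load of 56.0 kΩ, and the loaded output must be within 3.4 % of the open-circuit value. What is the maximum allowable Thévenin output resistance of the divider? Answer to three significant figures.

R_th ≤ 1.97 kΩ

Loading drop = R_th/(R_th + R_L) ≤ 0.0340, so R_th ≤ R_L · ε/(1−ε) = 56.0 kΩ × 0.0340/0.9660 = 1.97 kΩ.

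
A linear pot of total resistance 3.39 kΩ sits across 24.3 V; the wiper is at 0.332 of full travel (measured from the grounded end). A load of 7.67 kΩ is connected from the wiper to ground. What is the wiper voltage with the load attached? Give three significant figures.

V ≈ 7.35 V

The wiper splits the pot into (1−α)R = 2.265 kΩ above and αR = 1.125 kΩ below.
Lower section ‖ load = 0.9815 kΩ.
V_wiper = 24.3 × 0.9815/(2.265 + 0.9815) = 7.35 V.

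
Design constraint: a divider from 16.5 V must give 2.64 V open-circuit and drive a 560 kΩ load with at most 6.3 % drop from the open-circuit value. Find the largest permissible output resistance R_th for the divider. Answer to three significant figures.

Loading drop = R_th/(R_th + R_L) ≤ 0.0630, so R_th ≤ R_L · ε/(1−ε) = 560 kΩ × 0.0630/0.9370 = 37.7 kΩ.

R_th ≤ 37.7 kΩ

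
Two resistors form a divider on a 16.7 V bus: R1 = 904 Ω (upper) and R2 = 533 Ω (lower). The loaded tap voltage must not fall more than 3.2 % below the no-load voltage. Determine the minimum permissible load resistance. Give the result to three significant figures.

Output resistance R_th = R1‖R2 = (904 × 533)/1437 = 335.3 Ω.
The fractional drop is R_th/(R_th + R_L); requiring this ≤ 0.0320 gives R_L ≥ R_th(1/0.0320 − 1) = 335.3 × 30.25 = 10.1 kΩ.

R_L(min) ≈ 10.1 kΩ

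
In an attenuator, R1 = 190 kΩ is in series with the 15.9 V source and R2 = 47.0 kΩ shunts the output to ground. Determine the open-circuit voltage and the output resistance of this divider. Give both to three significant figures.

V_th = 3.15 V, R_th = 37.7 kΩ

V_th is the open-circuit tap voltage: 15.9 × 47.0/(190 + 47.0) = 3.15 V.
With the supply zeroed, R1 and R2 appear in parallel from the tap: R_th = R1‖R2 = (190 × 47.0)/237.0 = 37.7 kΩ.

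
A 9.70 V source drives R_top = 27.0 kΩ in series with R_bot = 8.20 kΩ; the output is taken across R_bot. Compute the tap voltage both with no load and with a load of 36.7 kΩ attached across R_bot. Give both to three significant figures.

Unloaded: 2.26 V; loaded: 1.93 V

Open-circuit: V = 9.70 × 8.20/(27.0 + 8.20) = 2.26 V.
With the load, R_bot becomes R_bot‖R_L = 6.702 kΩ, so V = 9.70 × 6.702/33.70 = 1.93 V.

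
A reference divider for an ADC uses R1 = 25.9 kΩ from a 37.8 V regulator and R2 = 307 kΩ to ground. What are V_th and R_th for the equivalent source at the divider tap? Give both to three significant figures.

V_th = 34.9 V, R_th = 23.9 kΩ

V_th is the open-circuit tap voltage: 37.8 × 307/(25.9 + 307) = 34.9 V.
With the supply zeroed, R1 and R2 appear in parallel from the tap: R_th = R1‖R2 = (25.9 × 307)/332.9 = 23.9 kΩ.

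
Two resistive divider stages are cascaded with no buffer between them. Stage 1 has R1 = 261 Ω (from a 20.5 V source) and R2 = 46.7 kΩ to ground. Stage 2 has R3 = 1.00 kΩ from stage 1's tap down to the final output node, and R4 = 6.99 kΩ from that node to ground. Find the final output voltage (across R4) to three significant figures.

Stage 2 presents R3+R4 = 7990 Ω as a load on stage 1's tap.
Stage 1's lower leg becomes R2‖(R3+R4) = 6823 Ω, so V_mid = 20.5 × 6823/7084 = 19.74 V.
Stage 2 is itself unloaded: V_out = V_mid × R4/(R3+R4) = 19.74 × 6990/7990 = 17.3 V.

V_out ≈ 17.3 V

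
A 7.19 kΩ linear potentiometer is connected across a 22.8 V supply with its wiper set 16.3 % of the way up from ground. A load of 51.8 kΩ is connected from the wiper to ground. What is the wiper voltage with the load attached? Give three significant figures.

The wiper splits the pot into (1−α)R = 6.018 kΩ above and αR = 1.172 kΩ below.
Lower section ‖ load = 1.146 kΩ.
V_wiper = 22.8 × 1.146/(6.018 + 1.146) = 3.65 V.

V ≈ 3.65 V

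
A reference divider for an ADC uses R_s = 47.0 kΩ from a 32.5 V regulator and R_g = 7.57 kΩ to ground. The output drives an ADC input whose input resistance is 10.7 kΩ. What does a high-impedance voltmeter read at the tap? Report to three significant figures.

The load sits in parallel with R_g: R_g‖R_L = (7.57 × 10.7) / (7.57 + 10.7) = 4.433 kΩ.
V_out = 32.5 × 4.433 / (47.0 + 4.433) = 32.5 × 4.433/51.43 = 2.80 V.

V_out ≈ 2.80 V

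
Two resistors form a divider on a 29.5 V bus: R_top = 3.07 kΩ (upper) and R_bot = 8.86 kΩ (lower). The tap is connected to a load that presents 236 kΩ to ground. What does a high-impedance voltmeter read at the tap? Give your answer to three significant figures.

V_out ≈ 21.7 V

The load sits in parallel with R_bot: R_bot‖R_L = (8.86 × 236) / (8.86 + 236) = 8.539 kΩ.
V_out = 29.5 × 8.539 / (3.07 + 8.539) = 29.5 × 8.539/11.61 = 21.7 V.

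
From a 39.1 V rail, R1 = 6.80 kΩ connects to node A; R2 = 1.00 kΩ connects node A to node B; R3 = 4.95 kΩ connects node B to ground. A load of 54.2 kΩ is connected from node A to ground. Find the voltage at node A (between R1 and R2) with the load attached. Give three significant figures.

V ≈ 17.2 V

Below node A the series string R2+R3 = 5.950 kΩ sits in parallel with the 54.2 kΩ load: 5.361 kΩ.
V_A = 39.1 × 5.361/(6.80 + 5.361) = 17.2 V.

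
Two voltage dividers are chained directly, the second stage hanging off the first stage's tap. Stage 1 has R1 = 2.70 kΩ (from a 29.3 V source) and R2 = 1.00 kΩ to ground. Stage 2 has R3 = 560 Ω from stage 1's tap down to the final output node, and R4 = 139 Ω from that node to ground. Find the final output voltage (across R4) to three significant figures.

V_out ≈ 0.770 V

Stage 2 presents R3+R4 = 699.0 Ω as a load on stage 1's tap.
Stage 1's lower leg becomes R2‖(R3+R4) = 411.4 Ω, so V_mid = 29.3 × 411.4/3111 = 3.874 V.
Stage 2 is itself unloaded: V_out = V_mid × R4/(R3+R4) = 3.874 × 139/699.0 = 0.770 V.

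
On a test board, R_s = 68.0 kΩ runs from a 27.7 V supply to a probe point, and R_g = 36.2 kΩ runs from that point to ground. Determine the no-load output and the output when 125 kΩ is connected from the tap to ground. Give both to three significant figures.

Open-circuit: V = 27.7 × 36.2/(68.0 + 36.2) = 9.62 V.
With the load, R_g becomes R_g‖R_L = 28.07 kΩ, so V = 27.7 × 28.07/96.07 = 8.09 V.

Unloaded: 9.62 V; loaded: 8.09 V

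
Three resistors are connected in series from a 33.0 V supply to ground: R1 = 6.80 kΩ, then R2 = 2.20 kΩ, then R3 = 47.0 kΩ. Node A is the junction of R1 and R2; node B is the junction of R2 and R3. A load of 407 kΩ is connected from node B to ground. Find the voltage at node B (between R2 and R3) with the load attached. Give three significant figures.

At node B, R3 is in parallel with the load: R3‖R_L = 42.13 kΩ.
Below node A the resistance is R2 + (R3‖R_L) = 44.33 kΩ, so V_A = 33.0 × 44.33/51.13 = 28.61 V.
Then V_B = V_A × (R3‖R_L)/(R2 + R3‖R_L) = 28.61 × 42.13/44.33 = 27.2 V.

V ≈ 27.2 V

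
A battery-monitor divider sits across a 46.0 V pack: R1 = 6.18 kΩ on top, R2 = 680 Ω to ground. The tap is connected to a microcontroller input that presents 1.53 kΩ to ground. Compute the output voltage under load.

V_out ≈ 3.26 V

The load sits in parallel with R2: R2‖R_L = (680 × 1530) / (680 + 1530) = 470.8 Ω.
V_out = 46.0 × 470.8 / (6180 + 470.8) = 46.0 × 470.8/6651 = 3.26 V.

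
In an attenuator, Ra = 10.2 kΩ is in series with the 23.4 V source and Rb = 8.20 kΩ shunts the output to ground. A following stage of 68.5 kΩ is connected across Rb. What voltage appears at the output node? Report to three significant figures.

V_out ≈ 9.78 V

The load sits in parallel with Rb: Rb‖R_L = (8.20 × 68.5) / (8.20 + 68.5) = 7.323 kΩ.
V_out = 23.4 × 7.323 / (10.2 + 7.323) = 23.4 × 7.323/17.52 = 9.78 V.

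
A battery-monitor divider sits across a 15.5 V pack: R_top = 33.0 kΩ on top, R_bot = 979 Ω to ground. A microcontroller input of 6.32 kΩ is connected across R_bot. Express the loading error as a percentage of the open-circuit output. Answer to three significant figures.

13.1 %

The divider's output (Thévenin) resistance is R_top‖R_bot = 950.8 Ω.
Fractional drop under load = R_th/(R_th + R_L) = 950.8 / (950.8 + 6320) = 0.1308.
So the output falls by 13.1 %.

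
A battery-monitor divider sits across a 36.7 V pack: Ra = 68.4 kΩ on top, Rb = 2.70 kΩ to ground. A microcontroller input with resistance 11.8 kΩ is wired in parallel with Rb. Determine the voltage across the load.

The load sits in parallel with Rb: Rb‖R_L = (2.70 × 11.8) / (2.70 + 11.8) = 2.197 kΩ.
V_out = 36.7 × 2.197 / (68.4 + 2.197) = 36.7 × 2.197/70.60 = 1.14 V.

V_out ≈ 1.14 V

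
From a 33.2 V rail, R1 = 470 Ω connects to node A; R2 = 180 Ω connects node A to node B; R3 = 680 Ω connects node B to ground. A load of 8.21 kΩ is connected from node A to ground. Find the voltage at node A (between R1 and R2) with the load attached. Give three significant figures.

Below node A the series string R2+R3 = 860.0 Ω sits in parallel with the 8210 Ω load: 778.5 Ω.
V_A = 33.2 × 778.5/(470 + 778.5) = 20.7 V.

V ≈ 20.7 V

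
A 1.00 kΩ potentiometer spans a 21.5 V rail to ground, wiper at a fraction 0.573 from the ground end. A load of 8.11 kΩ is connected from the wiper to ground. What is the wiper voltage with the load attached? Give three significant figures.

V ≈ 12.0 V

The wiper splits the pot into (1−α)R = 427.0 Ω above and αR = 573.0 Ω below.
Lower section ‖ load = 535.2 Ω.
V_wiper = 21.5 × 535.2/(427.0 + 535.2) = 12.0 V.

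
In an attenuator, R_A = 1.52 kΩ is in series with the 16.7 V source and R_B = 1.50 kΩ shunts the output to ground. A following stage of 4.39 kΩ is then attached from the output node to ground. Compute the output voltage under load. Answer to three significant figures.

V_out ≈ 7.08 V

The load sits in parallel with R_B: R_B‖R_L = (1.50 × 4.39) / (1.50 + 4.39) = 1.118 kΩ.
V_out = 16.7 × 1.118 / (1.52 + 1.118) = 16.7 × 1.118/2.638 = 7.08 V.
(Unloaded it would have been 8.29 V.)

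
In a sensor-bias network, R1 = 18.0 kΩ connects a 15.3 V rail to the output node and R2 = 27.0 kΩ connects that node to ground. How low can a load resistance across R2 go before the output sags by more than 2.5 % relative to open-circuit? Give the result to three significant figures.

Output resistance R_th = R1‖R2 = (18.0 × 27.0)/45.00 = 10.80 kΩ.
The fractional drop is R_th/(R_th + R_L); requiring this ≤ 0.0250 gives R_L ≥ R_th(1/0.0250 − 1) = 10.80 × 39.00 = 421 kΩ.

R_L(min) ≈ 421 kΩ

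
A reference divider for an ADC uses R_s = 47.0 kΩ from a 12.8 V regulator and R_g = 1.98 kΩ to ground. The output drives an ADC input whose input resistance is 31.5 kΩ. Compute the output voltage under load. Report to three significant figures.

The load sits in parallel with R_g: R_g‖R_L = (1.98 × 31.5) / (1.98 + 31.5) = 1.863 kΩ.
V_out = 12.8 × 1.863 / (47.0 + 1.863) = 12.8 × 1.863/48.86 = 0.488 V.

V_out ≈ 0.488 V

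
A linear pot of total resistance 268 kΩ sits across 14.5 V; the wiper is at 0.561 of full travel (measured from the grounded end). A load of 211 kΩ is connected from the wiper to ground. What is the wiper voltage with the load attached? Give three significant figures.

The wiper splits the pot into (1−α)R = 117.7 kΩ above and αR = 150.3 kΩ below.
Lower section ‖ load = 87.79 kΩ.
V_wiper = 14.5 × 87.79/(117.7 + 87.79) = 6.20 V.

V ≈ 6.20 V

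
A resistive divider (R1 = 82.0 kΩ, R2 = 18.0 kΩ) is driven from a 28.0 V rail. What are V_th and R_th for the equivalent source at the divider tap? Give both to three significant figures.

V_th = 5.04 V, R_th = 14.8 kΩ

V_th is the open-circuit tap voltage: 28.0 × 18.0/(82.0 + 18.0) = 5.04 V.
With the supply zeroed, R1 and R2 appear in parallel from the tap: R_th = R1‖R2 = (82.0 × 18.0)/100.0 = 14.8 kΩ.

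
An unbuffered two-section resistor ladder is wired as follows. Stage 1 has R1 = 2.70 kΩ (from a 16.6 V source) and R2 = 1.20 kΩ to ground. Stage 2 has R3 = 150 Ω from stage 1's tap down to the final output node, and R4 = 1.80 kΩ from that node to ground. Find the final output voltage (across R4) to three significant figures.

V_out ≈ 3.31 V

Stage 2 presents R3+R4 = 1950 Ω as a load on stage 1's tap.
Stage 1's lower leg becomes R2‖(R3+R4) = 742.9 Ω, so V_mid = 16.6 × 742.9/3443 = 3.582 V.
Stage 2 is itself unloaded: V_out = V_mid × R4/(R3+R4) = 3.582 × 1800/1950 = 3.31 V.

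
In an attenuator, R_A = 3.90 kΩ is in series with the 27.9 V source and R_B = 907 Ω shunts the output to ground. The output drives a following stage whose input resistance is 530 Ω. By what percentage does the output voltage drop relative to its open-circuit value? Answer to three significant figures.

58.1 %

Unloaded V = 27.9 × 907/4807 = 5.264 V.
Loaded: R_B‖R_L = 334.5 Ω, giving V = 27.9 × 334.5/4235 = 2.204 V.
Drop = (5.264 − 2.204) / 5.264 = 58.1 %.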